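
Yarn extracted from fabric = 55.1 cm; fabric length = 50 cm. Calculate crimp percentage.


Formula: Crimp% = ((L_yarn - L_fabric) / L_fabric) * 100
Step 1: Extension = 55.1 - 50 = 5.1 cm
Step 2: Crimp% = (5.1 / 50) * 100
Step 3: Crimp% = 0.102 * 100 = 10.2%

10.2%


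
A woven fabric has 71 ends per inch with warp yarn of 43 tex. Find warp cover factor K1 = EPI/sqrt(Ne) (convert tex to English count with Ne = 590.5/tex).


Formula: K1 = EPI / sqrt(Ne), with Ne = 590.5 / tex_warp
Step 1: Ne = 590.5 / 43 = 13.733
Step 2: sqrt(Ne) = sqrt(13.733) = 3.7058
Step 3: K1 = 71 / 3.7058 = 19.2

19.2


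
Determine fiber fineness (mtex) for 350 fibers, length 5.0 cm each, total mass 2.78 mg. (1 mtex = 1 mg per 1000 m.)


Formula: fineness (mtex) = mass (mg) / total length (km) = (mass_mg / total_length_m) * 1000
Step 1: Convert fiber length: 5.0 cm = 0.05 m
Step 2: Total fiber length = 350 * 0.05 = 17.5 m
Step 3: Linear density = 2.78 mg / 17.5 m = 0.1589 mg/m
Step 4: fineness = 0.1589 * 1000 = 158.9 mtex

158.9 mtex


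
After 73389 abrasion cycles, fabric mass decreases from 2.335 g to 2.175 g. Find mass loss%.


Formula: Mass loss% = ((m_before - m_after) / m_before) * 100
Step 1: Mass loss = 2.335 - 2.175 = 0.16 g
Step 2: Ratio = 0.16 / 2.335 = 0.0685225
Step 3: Mass loss% = 0.0685225 * 100 = 6.85225% ≈ 6.85%

6.85%


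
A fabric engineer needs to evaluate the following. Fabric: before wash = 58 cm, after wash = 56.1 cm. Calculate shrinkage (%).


Formula: Shrinkage% = ((L_before - L_after) / L_before) * 100
Step 1: Shrinkage = 58 - 56.1 = 1.9 cm
Step 2: Shrinkage% = (1.9 / 58) * 100
Step 3: Shrinkage% = 0.032759 * 100 = 3.2759% ≈ 3.3%

3.3%


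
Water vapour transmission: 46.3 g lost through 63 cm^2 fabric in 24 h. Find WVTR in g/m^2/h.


Formula: WVTR = mass_loss / (area * time)
Step 1: Convert area: 63 cm^2 = 0.0063 m^2
Step 2: WVTR = 46.3 g / (0.0063 m^2 * 24 h)
Step 3: WVTR = 46.3 / 0.1512 = 306.2 g/m^2/h

306.2 g/m^2/h


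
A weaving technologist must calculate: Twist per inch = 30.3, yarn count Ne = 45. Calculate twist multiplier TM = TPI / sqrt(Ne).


Formula: TM = TPI / sqrt(Ne)
Step 1: sqrt(Ne) = sqrt(45) = 6.7082
Step 2: TM = 30.3 / 6.7082 = 4.52

4.52 TM


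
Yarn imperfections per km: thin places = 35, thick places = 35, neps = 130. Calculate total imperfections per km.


Formula: Total = thin places + thick places + neps
Total = 35 + 35 + 130
Total = 200 imperfections/km

200 imperfections/km


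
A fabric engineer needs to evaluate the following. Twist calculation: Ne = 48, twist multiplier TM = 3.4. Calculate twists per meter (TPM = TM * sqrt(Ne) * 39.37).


Formula: TPM = TM * sqrt(Ne) * 39.37
Step 1: sqrt(Ne) = sqrt(48) = 6.9282
Step 2: TM * sqrt(Ne) = 3.4 * 6.9282 = 23.5559
Step 3: TPM = 23.5559 * 39.37 = 927 twists/m

927 twists/m


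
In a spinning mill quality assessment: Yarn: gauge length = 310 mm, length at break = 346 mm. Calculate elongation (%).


Formula: Elongation (%) = ((L_break - L0) / L0) * 100
Step 1: Extension = 346 - 310 = 36 mm
Step 2: Elongation = (36 / 310) * 100
Step 3: Elongation = 0.116129 * 100 = 11.6129% ≈ 11.6%

11.6%


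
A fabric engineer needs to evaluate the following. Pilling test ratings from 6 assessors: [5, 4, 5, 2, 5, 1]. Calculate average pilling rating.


Formula: Mean = sum / count
Sum = 5 + 4 + 5 + 2 + 5 + 1 = 22
Mean = 22 / 6 = 3.7

3.7


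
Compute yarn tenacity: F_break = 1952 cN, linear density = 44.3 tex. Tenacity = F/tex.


Formula: Tenacity = Breaking force / Linear density
Tenacity = 1952 cN / 44.3 tex
Tenacity = 44.06 cN/tex

44.06 cN/tex


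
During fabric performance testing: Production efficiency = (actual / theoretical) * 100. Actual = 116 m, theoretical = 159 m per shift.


Formula: Efficiency% = (Actual output / Theoretical output) * 100
Efficiency% = (116 / 159) * 100
Efficiency% = 0.72956 * 100 = 72.956% ≈ 73.0%

73.0%


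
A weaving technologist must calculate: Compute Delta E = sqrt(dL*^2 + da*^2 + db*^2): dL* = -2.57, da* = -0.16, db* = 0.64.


Formula: Delta E = sqrt(dL*^2 + da*^2 + db*^2)
Step 1: dL*^2 = (-2.57)^2 = 6.6049
Step 2: da*^2 = (-0.16)^2 = 0.0256
Step 3: db*^2 = 0.64^2 = 0.4096
Step 4: Sum = 6.6049 + 0.0256 + 0.4096 = 7.0401
Step 5: Delta E = sqrt(7.0401) = 2.65

2.65 Delta E


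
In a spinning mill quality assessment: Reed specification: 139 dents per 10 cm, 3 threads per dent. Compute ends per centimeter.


Formula: EPC = (dents per 10 cm * ends per dent) / 10
Step 1: Total ends per 10 cm = 139 * 3 = 417
Step 2: EPC = 417 / 10 = 41.7 ends/cm

41.7 ends/cm


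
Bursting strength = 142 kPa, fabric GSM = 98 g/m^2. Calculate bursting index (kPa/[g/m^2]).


Formula: Bursting Index = Bursting Strength / Fabric GSM
BI = 142 kPa / 98 g/m^2
BI = 1.449 kPa/(g/m^2)

1.449 kPa/(g/m^2)


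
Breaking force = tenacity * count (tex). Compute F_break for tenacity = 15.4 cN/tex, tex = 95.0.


Formula: Breaking force = Tenacity * Linear density
F = 15.4 cN/tex * 95.0 tex
F = 1463.00 cN

1463.00 cN


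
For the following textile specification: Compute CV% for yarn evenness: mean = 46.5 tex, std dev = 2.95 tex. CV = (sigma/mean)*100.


Formula: CV% = (standard deviation / mean) * 100
Step 1: Ratio = 2.95 / 46.5 = 0.063441
Step 2: CV% = 0.063441 * 100 = 6.3441% ≈ 6.3%

6.3%


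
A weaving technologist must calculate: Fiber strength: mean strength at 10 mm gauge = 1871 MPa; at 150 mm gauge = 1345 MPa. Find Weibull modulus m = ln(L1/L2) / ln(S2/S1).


Formula: m = ln(L1/L2) / ln(S2/S1)
Step 1: ln(L1/L2) = ln(10/150) = -2.70805
Step 2: S2/S1 = 1345/1871 = 0.71887
Step 3: ln(S2/S1) = ln(0.71887) = -0.33007
Step 4: m = -2.70805 / -0.33007 = 8.20

8.20 (Weibull m)


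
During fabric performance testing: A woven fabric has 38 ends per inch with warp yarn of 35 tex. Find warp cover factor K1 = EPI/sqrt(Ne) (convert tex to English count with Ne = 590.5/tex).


Formula: K1 = EPI / sqrt(Ne), with Ne = 590.5 / tex_warp
Step 1: Ne = 590.5 / 35 = 16.871
Step 2: sqrt(Ne) = sqrt(16.871) = 4.1074
Step 3: K1 = 38 / 4.1074 = 9.3

9.3


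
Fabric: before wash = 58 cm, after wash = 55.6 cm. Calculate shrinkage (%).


Formula: Shrinkage% = ((L_before - L_after) / L_before) * 100
Step 1: Shrinkage = 58 - 55.6 = 2.4 cm
Step 2: Shrinkage% = (2.4 / 58) * 100
Step 3: Shrinkage% = 0.041379 * 100 = 4.1379% ≈ 4.1%

4.1%


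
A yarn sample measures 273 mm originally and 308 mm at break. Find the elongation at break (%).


Formula: Elongation (%) = ((L_break - L0) / L0) * 100
Step 1: Extension = 308 - 273 = 35 mm
Step 2: Elongation = (35 / 273) * 100
Step 3: Elongation = 0.128205 * 100 = 12.8205% ≈ 12.8%

12.8%


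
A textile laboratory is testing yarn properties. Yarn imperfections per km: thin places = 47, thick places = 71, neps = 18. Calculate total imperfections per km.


Formula: Total = thin places + thick places + neps
Total = 47 + 71 + 18
Total = 136 imperfections/km

136 imperfections/km


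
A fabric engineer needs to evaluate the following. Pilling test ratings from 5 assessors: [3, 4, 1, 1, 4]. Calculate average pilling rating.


Formula: Mean = sum / count
Sum = 3 + 4 + 1 + 1 + 4 = 13
Mean = 13 / 5 = 2.6

2.6


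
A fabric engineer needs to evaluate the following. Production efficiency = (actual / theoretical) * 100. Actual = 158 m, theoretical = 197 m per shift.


Formula: Efficiency% = (Actual output / Theoretical output) * 100
Efficiency% = (158 / 197) * 100
Efficiency% = 0.80203 * 100 = 80.203% ≈ 80.2%

80.2%


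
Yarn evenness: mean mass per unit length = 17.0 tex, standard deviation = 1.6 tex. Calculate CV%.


Formula: CV% = (standard deviation / mean) * 100
Step 1: Ratio = 1.6 / 17.0 = 0.094118
Step 2: CV% = 0.094118 * 100 = 9.4118% ≈ 9.4%

9.4%


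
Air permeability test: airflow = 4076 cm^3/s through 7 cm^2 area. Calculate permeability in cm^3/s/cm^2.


Formula: Air Permeability = Airflow / Test Area
AP = 4076 cm^3/s / 7 cm^2
AP = 582.3 cm^3/s/cm^2

582.3 cm^3/s/cm^2


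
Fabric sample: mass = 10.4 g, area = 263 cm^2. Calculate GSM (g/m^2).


Formula: GSM = mass_g / area_m2
Step 1: Convert area: 263 cm^2 = 263 / 10000 = 0.0263 m^2
Step 2: GSM = 10.4 g / 0.0263 m^2 = 395.4 g/m^2

395.4 g/m^2


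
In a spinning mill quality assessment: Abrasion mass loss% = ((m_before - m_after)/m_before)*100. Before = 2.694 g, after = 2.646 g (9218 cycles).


Formula: Mass loss% = ((m_before - m_after) / m_before) * 100
Step 1: Mass loss = 2.694 - 2.646 = 0.048 g
Step 2: Ratio = 0.048 / 2.694 = 0.0178174
Step 3: Mass loss% = 0.0178174 * 100 = 1.78174% ≈ 1.78%

1.78%


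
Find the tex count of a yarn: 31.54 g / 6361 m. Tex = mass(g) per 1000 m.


Formula: Tex = (mass_g / length_m) * 1000
Substituting: Tex = (31.54 / 6361) * 1000
Intermediate: 31.54 / 6361 = 0.00495834 g/m
Tex = 0.00495834 * 1000 = 4.96 tex

4.96 tex


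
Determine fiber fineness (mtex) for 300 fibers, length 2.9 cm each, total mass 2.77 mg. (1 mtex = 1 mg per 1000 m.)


Formula: fineness (mtex) = mass (mg) / total length (km) = (mass_mg / total_length_m) * 1000
Step 1: Convert fiber length: 2.9 cm = 0.029 m
Step 2: Total fiber length = 300 * 0.029 = 8.7 m
Step 3: Linear density = 2.77 mg / 8.7 m = 0.3184 mg/m
Step 4: fineness = 0.3184 * 1000 = 318.4 mtex

318.4 mtex


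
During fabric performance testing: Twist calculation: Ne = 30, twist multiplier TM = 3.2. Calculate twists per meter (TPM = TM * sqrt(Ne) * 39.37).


Formula: TPM = TM * sqrt(Ne) * 39.37
Step 1: sqrt(Ne) = sqrt(30) = 5.4772
Step 2: TM * sqrt(Ne) = 3.2 * 5.4772 = 17.527
Step 3: TPM = 17.527 * 39.37 = 690 twists/m

690 twists/m


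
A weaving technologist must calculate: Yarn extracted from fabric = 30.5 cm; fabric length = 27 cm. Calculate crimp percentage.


Formula: Crimp% = ((L_yarn - L_fabric) / L_fabric) * 100
Step 1: Extension = 30.5 - 27 = 3.5 cm
Step 2: Crimp% = (3.5 / 27) * 100
Step 3: Crimp% = 0.12963 * 100 = 12.963% ≈ 13.0%

13.0%


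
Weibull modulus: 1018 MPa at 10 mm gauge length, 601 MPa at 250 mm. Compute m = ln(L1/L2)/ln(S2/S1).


Formula: m = ln(L1/L2) / ln(S2/S1)
Step 1: ln(L1/L2) = ln(10/250) = -3.21888
Step 2: S2/S1 = 601/1018 = 0.59037
Step 3: ln(S2/S1) = ln(0.59037) = -0.52701
Step 4: m = -3.21888 / -0.52701 = 6.11

6.11 (Weibull m)


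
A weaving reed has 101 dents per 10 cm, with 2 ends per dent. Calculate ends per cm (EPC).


Formula: EPC = (dents per 10 cm * ends per dent) / 10
Step 1: Total ends per 10 cm = 101 * 2 = 202
Step 2: EPC = 202 / 10 = 20.2 ends/cm

20.2 ends/cm


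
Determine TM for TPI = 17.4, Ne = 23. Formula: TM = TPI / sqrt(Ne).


Formula: TM = TPI / sqrt(Ne)
Step 1: sqrt(Ne) = sqrt(23) = 4.7958
Step 2: TM = 17.4 / 4.7958 = 3.63

3.63 TM


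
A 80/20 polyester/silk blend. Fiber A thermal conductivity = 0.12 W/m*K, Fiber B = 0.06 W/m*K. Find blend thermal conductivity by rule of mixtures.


Formula: Blend property = (fraction_A * property_A) + (fraction_B * property_B)
Step 1: Contribution A = 80/100 * 0.12 W/m*K = 0.096 W/m*K
Step 2: Contribution B = 20/100 * 0.06 W/m*K = 0.012 W/m*K
Step 3: Blend thermal conductivity = 0.096 + 0.012 = 0.108 W/m*K

0.108 W/m*K


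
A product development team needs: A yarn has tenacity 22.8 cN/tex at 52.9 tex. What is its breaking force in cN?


Formula: Breaking force = Tenacity * Linear density
F = 22.8 cN/tex * 52.9 tex
F = 1206.12 cN

1206.12 cN


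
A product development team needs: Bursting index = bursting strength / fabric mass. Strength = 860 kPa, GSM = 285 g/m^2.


Formula: Bursting Index = Bursting Strength / Fabric GSM
BI = 860 kPa / 285 g/m^2
BI = 3.018 kPa/(g/m^2)

3.018 kPa/(g/m^2)


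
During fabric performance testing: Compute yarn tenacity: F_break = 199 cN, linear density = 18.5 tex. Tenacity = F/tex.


Formula: Tenacity = Breaking force / Linear density
Tenacity = 199 cN / 18.5 tex
Tenacity = 10.76 cN/tex

10.76 cN/tex


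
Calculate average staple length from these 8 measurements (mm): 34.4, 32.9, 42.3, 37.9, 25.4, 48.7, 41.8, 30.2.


Formula: Mean = sum of lengths / count
Sum = 34.4 + 32.9 + 42.3 + 37.9 + 25.4 + 48.7 + 41.8 + 30.2
Sum = 293.6 mm
Mean = 293.6 / 8 = 36.70 mm

36.70 mm


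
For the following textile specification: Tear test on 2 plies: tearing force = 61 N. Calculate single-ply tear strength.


Formula: Per-ply strength = Total force / Number of plies
Per-ply = 61 N / 2
Per-ply = 30.5 N

30.5 N


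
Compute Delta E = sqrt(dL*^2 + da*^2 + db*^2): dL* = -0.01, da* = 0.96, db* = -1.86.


Formula: Delta E = sqrt(dL*^2 + da*^2 + db*^2)
Step 1: dL*^2 = (-0.01)^2 = 0.0001
Step 2: da*^2 = 0.96^2 = 0.9216
Step 3: db*^2 = (-1.86)^2 = 3.4596
Step 4: Sum = 0.0001 + 0.9216 + 3.4596 = 4.3813
Step 5: Delta E = sqrt(4.3813) = 2.09

2.09 Delta E


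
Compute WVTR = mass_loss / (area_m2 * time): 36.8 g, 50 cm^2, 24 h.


Formula: WVTR = mass_loss / (area * time)
Step 1: Convert area: 50 cm^2 = 0.005 m^2
Step 2: WVTR = 36.8 g / (0.005 m^2 * 24 h)
Step 3: WVTR = 36.8 / 0.12 = 306.7 g/m^2/h

306.7 g/m^2/h


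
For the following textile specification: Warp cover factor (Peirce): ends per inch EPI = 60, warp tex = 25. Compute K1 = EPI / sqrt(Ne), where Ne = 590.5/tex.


Formula: K1 = EPI / sqrt(Ne), with Ne = 590.5 / tex_warp
Step 1: Ne = 590.5 / 25 = 23.62
Step 2: sqrt(Ne) = sqrt(23.62) = 4.86
Step 3: K1 = 60 / 4.86 = 12.3

12.3


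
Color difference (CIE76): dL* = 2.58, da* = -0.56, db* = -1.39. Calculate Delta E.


Formula: Delta E = sqrt(dL*^2 + da*^2 + db*^2)
Step 1: dL*^2 = 2.58^2 = 6.6564
Step 2: da*^2 = (-0.56)^2 = 0.3136
Step 3: db*^2 = (-1.39)^2 = 1.9321
Step 4: Sum = 6.6564 + 0.3136 + 1.9321 = 8.9021
Step 5: Delta E = sqrt(8.9021) = 2.98

2.98 Delta E


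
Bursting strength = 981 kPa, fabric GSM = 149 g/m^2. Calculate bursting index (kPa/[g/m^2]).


Formula: Bursting Index = Bursting Strength / Fabric GSM
BI = 981 kPa / 149 g/m^2
BI = 6.584 kPa/(g/m^2)

6.584 kPa/(g/m^2)


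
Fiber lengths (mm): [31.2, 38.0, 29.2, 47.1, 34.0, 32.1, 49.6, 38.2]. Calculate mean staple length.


Formula: Mean = sum of lengths / count
Sum = 31.2 + 38.0 + 29.2 + 47.1 + 34.0 + 32.1 + 49.6 + 38.2
Sum = 299.4 mm
Mean = 299.4 / 8 = 37.43 mm

37.43 mm


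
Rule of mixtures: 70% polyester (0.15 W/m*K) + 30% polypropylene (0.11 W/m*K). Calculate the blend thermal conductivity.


Formula: Blend property = (fraction_A * property_A) + (fraction_B * property_B)
Step 1: Contribution A = 70/100 * 0.15 W/m*K = 0.105 W/m*K
Step 2: Contribution B = 30/100 * 0.11 W/m*K = 0.033 W/m*K
Step 3: Blend thermal conductivity = 0.105 + 0.033 = 0.138 W/m*K

0.138 W/m*K


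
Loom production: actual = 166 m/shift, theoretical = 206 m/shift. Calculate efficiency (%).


Formula: Efficiency% = (Actual output / Theoretical output) * 100
Efficiency% = (166 / 206) * 100
Efficiency% = 0.805825 * 100 = 80.5825% ≈ 80.6%

80.6%


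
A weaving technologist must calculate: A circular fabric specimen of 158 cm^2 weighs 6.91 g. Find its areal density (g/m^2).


Formula: GSM = mass_g / area_m2
Step 1: Convert area: 158 cm^2 = 158 / 10000 = 0.0158 m^2
Step 2: GSM = 6.91 g / 0.0158 m^2 = 437.3 g/m^2

437.3 g/m^2


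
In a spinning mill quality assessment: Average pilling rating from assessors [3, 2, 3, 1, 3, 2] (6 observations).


Formula: Mean = sum / count
Sum = 3 + 2 + 3 + 1 + 3 + 2 = 14
Mean = 14 / 6 = 2.3

2.3


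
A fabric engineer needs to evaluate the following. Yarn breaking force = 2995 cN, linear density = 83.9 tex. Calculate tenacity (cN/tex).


Formula: Tenacity = Breaking force / Linear density
Tenacity = 2995 cN / 83.9 tex
Tenacity = 35.70 cN/tex

35.70 cN/tex


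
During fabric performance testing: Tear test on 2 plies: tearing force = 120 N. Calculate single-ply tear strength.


Formula: Per-ply strength = Total force / Number of plies
Per-ply = 120 N / 2
Per-ply = 60 N

60 N


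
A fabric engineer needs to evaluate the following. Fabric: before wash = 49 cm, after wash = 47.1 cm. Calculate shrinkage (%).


Formula: Shrinkage% = ((L_before - L_after) / L_before) * 100
Step 1: Shrinkage = 49 - 47.1 = 1.9 cm
Step 2: Shrinkage% = (1.9 / 49) * 100
Step 3: Shrinkage% = 0.038776 * 100 = 3.8776% ≈ 3.9%

3.9%


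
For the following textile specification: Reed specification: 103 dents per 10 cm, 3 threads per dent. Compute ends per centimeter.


Formula: EPC = (dents per 10 cm * ends per dent) / 10
Step 1: Total ends per 10 cm = 103 * 3 = 309
Step 2: EPC = 309 / 10 = 30.9 ends/cm

30.9 ends/cm


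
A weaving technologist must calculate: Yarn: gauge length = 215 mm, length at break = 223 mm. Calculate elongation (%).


Formula: Elongation (%) = ((L_break - L0) / L0) * 100
Step 1: Extension = 223 - 215 = 8 mm
Step 2: Elongation = (8 / 215) * 100
Step 3: Elongation = 0.037209 * 100 = 3.7209% ≈ 3.7%

3.7%


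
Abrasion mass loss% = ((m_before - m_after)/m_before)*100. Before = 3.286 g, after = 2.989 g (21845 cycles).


Formula: Mass loss% = ((m_before - m_after) / m_before) * 100
Step 1: Mass loss = 3.286 - 2.989 = 0.297 g
Step 2: Ratio = 0.297 / 3.286 = 0.0903834
Step 3: Mass loss% = 0.0903834 * 100 = 9.03834% ≈ 9.04%

9.04%


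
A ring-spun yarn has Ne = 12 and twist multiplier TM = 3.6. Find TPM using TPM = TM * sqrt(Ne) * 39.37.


Formula: TPM = TM * sqrt(Ne) * 39.37
Step 1: sqrt(Ne) = sqrt(12) = 3.4641
Step 2: TM * sqrt(Ne) = 3.6 * 3.4641 = 12.4708
Step 3: TPM = 12.4708 * 39.37 = 491 twists/m

491 twists/m


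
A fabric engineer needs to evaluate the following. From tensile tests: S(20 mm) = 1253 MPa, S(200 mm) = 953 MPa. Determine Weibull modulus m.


Formula: m = ln(L1/L2) / ln(S2/S1)
Step 1: ln(L1/L2) = ln(20/200) = -2.30259
Step 2: S2/S1 = 953/1253 = 0.76057
Step 3: ln(S2/S1) = ln(0.76057) = -0.27369
Step 4: m = -2.30259 / -0.27369 = 8.41

8.41 (Weibull m)


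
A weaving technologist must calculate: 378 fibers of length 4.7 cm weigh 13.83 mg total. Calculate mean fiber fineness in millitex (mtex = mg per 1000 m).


Formula: fineness (mtex) = mass (mg) / total length (km) = (mass_mg / total_length_m) * 1000
Step 1: Convert fiber length: 4.7 cm = 0.047 m
Step 2: Total fiber length = 378 * 0.047 = 17.766 m
Step 3: Linear density = 13.83 mg / 17.766 m = 0.7785 mg/m
Step 4: fineness = 0.7785 * 1000 = 778.5 mtex

778.5 mtex


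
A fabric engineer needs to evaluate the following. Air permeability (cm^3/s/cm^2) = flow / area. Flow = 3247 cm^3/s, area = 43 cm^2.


Formula: Air Permeability = Airflow / Test Area
AP = 3247 cm^3/s / 43 cm^2
AP = 75.5 cm^3/s/cm^2

75.5 cm^3/s/cm^2


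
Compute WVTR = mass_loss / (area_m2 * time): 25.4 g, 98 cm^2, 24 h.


Formula: WVTR = mass_loss / (area * time)
Step 1: Convert area: 98 cm^2 = 0.0098 m^2
Step 2: WVTR = 25.4 g / (0.0098 m^2 * 24 h)
Step 3: WVTR = 25.4 / 0.2352 = 108.0 g/m^2/h

108.0 g/m^2/h


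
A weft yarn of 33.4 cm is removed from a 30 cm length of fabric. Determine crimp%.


Formula: Crimp% = ((L_yarn - L_fabric) / L_fabric) * 100
Step 1: Extension = 33.4 - 30 = 3.4 cm
Step 2: Crimp% = (3.4 / 30) * 100
Step 3: Crimp% = 0.113333 * 100 = 11.3333% ≈ 11.3%

11.3%


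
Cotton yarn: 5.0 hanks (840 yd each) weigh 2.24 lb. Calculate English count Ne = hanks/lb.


Formula: Ne = hanks / mass_lb
Substituting: Ne = 5.0 / 2.24
Ne = 2.2

2.2 Ne


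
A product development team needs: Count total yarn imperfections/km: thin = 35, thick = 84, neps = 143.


Formula: Total = thin places + thick places + neps
Total = 35 + 84 + 143
Total = 262 imperfections/km

262 imperfections/km


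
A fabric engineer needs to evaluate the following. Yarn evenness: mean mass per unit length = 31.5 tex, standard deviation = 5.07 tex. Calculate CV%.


Formula: CV% = (standard deviation / mean) * 100
Step 1: Ratio = 5.07 / 31.5 = 0.160952
Step 2: CV% = 0.160952 * 100 = 16.0952% ≈ 16.1%

16.1%


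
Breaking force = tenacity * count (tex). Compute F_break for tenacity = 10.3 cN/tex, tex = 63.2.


Formula: Breaking force = Tenacity * Linear density
F = 10.3 cN/tex * 63.2 tex
F = 650.96 cN

650.96 cN


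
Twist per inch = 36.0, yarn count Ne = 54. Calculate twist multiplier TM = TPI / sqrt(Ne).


Formula: TM = TPI / sqrt(Ne)
Step 1: sqrt(Ne) = sqrt(54) = 7.3485
Step 2: TM = 36.0 / 7.3485 = 4.90

4.90 TM


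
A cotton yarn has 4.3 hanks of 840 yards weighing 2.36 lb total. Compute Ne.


Formula: Ne = hanks / mass_lb
Substituting: Ne = 4.3 / 2.36
Ne = 1.8

1.8 Ne


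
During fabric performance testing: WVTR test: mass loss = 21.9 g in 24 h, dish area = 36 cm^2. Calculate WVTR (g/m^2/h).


Formula: WVTR = mass_loss / (area * time)
Step 1: Convert area: 36 cm^2 = 0.0036 m^2
Step 2: WVTR = 21.9 g / (0.0036 m^2 * 24 h)
Step 3: WVTR = 21.9 / 0.0864 = 253.5 g/m^2/h

253.5 g/m^2/h


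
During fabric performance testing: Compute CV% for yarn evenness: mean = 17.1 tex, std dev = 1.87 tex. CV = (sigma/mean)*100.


Formula: CV% = (standard deviation / mean) * 100
Step 1: Ratio = 1.87 / 17.1 = 0.109357
Step 2: CV% = 0.109357 * 100 = 10.9357% ≈ 10.9%

10.9%


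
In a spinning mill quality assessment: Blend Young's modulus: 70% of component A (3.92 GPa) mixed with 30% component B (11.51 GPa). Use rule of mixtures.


Formula: Blend property = (fraction_A * property_A) + (fraction_B * property_B)
Step 1: Contribution A = 70/100 * 3.92 GPa = 2.744 GPa
Step 2: Contribution B = 30/100 * 11.51 GPa = 3.453 GPa
Step 3: Blend Young's modulus = 2.744 + 3.453 = 6.197 GPa

6.197 GPa


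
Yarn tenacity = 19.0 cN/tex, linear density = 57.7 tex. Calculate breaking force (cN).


Formula: Breaking force = Tenacity * Linear density
F = 19.0 cN/tex * 57.7 tex
F = 1096.30 cN

1096.30 cN


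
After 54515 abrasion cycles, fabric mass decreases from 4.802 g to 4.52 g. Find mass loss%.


Formula: Mass loss% = ((m_before - m_after) / m_before) * 100
Step 1: Mass loss = 4.802 - 4.52 = 0.282 g
Step 2: Ratio = 0.282 / 4.802 = 0.0587255
Step 3: Mass loss% = 0.0587255 * 100 = 5.87255% ≈ 5.87%

5.87%


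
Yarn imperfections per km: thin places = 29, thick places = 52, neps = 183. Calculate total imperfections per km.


Formula: Total = thin places + thick places + neps
Total = 29 + 52 + 183
Total = 264 imperfections/km

264 imperfections/km


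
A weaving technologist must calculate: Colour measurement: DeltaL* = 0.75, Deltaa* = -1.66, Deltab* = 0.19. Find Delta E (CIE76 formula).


Formula: Delta E = sqrt(dL*^2 + da*^2 + db*^2)
Step 1: dL*^2 = 0.75^2 = 0.5625
Step 2: da*^2 = (-1.66)^2 = 2.7556
Step 3: db*^2 = 0.19^2 = 0.0361
Step 4: Sum = 0.5625 + 2.7556 + 0.0361 = 3.3542
Step 5: Delta E = sqrt(3.3542) = 1.83

1.83 Delta E


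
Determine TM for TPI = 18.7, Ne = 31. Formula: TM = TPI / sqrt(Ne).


Formula: TM = TPI / sqrt(Ne)
Step 1: sqrt(Ne) = sqrt(31) = 5.5678
Step 2: TM = 18.7 / 5.5678 = 3.36

3.36 TM


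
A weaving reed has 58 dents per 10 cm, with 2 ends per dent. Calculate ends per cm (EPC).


Formula: EPC = (dents per 10 cm * ends per dent) / 10
Step 1: Total ends per 10 cm = 58 * 2 = 116
Step 2: EPC = 116 / 10 = 11.6 ends/cm

11.6 ends/cm


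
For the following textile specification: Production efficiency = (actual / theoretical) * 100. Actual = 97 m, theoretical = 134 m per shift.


Formula: Efficiency% = (Actual output / Theoretical output) * 100
Efficiency% = (97 / 134) * 100
Efficiency% = 0.723881 * 100 = 72.3881% ≈ 72.4%

72.4%


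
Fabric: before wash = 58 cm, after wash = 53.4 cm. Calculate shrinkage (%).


Formula: Shrinkage% = ((L_before - L_after) / L_before) * 100
Step 1: Shrinkage = 58 - 53.4 = 4.6 cm
Step 2: Shrinkage% = (4.6 / 58) * 100
Step 3: Shrinkage% = 0.07931 * 100 = 7.931% ≈ 7.9%

7.9%


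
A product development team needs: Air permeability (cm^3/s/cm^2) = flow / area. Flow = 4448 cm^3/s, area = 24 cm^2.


Formula: Air Permeability = Airflow / Test Area
AP = 4448 cm^3/s / 24 cm^2
AP = 185.3 cm^3/s/cm^2

185.3 cm^3/s/cm^2


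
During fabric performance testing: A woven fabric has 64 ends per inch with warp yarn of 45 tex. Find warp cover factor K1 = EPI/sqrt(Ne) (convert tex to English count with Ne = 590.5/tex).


Formula: K1 = EPI / sqrt(Ne), with Ne = 590.5 / tex_warp
Step 1: Ne = 590.5 / 45 = 13.122
Step 2: sqrt(Ne) = sqrt(13.122) = 3.6224
Step 3: K1 = 64 / 3.6224 = 17.7

17.7


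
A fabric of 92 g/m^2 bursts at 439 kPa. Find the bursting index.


Formula: Bursting Index = Bursting Strength / Fabric GSM
BI = 439 kPa / 92 g/m^2
BI = 4.772 kPa/(g/m^2)

4.772 kPa/(g/m^2)


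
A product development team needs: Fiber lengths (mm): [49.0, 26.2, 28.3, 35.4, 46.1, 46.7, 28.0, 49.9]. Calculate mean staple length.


Formula: Mean = sum of lengths / count
Sum = 49.0 + 26.2 + 28.3 + 35.4 + 46.1 + 46.7 + 28.0 + 49.9
Sum = 309.6 mm
Mean = 309.6 / 8 = 38.70 mm

38.70 mm


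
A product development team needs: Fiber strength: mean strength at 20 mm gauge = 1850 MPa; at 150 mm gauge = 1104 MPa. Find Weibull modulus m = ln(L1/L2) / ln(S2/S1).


Formula: m = ln(L1/L2) / ln(S2/S1)
Step 1: ln(L1/L2) = ln(20/150) = -2.01490
Step 2: S2/S1 = 1104/1850 = 0.59676
Step 3: ln(S2/S1) = ln(0.59676) = -0.51624
Step 4: m = -2.01490 / -0.51624 = 3.90

3.90 (Weibull m)


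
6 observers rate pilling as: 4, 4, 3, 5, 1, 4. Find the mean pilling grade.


Formula: Mean = sum / count
Sum = 4 + 4 + 3 + 5 + 1 + 4 = 21
Mean = 21 / 6 = 3.5

3.5


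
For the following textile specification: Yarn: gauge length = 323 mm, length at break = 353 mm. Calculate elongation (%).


Formula: Elongation (%) = ((L_break - L0) / L0) * 100
Step 1: Extension = 353 - 323 = 30 mm
Step 2: Elongation = (30 / 323) * 100
Step 3: Elongation = 0.092879 * 100 = 9.2879% ≈ 9.3%

9.3%


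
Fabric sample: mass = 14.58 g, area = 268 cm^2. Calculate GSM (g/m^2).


Formula: GSM = mass_g / area_m2
Step 1: Convert area: 268 cm^2 = 268 / 10000 = 0.0268 m^2
Step 2: GSM = 14.58 g / 0.0268 m^2 = 544.0 g/m^2

544.0 g/m^2


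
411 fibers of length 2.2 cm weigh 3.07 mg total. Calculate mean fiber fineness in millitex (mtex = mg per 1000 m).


Formula: fineness (mtex) = mass (mg) / total length (km) = (mass_mg / total_length_m) * 1000
Step 1: Convert fiber length: 2.2 cm = 0.022 m
Step 2: Total fiber length = 411 * 0.022 = 9.042 m
Step 3: Linear density = 3.07 mg / 9.042 m = 0.3395 mg/m
Step 4: fineness = 0.3395 * 1000 = 339.5 mtex

339.5 mtex


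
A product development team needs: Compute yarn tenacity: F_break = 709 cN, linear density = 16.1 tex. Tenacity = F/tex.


Formula: Tenacity = Breaking force / Linear density
Tenacity = 709 cN / 16.1 tex
Tenacity = 44.04 cN/tex

44.04 cN/tex


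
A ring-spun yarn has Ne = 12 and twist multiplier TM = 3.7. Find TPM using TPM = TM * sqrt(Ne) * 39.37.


Formula: TPM = TM * sqrt(Ne) * 39.37
Step 1: sqrt(Ne) = sqrt(12) = 3.4641
Step 2: TM * sqrt(Ne) = 3.7 * 3.4641 = 12.8172
Step 3: TPM = 12.8172 * 39.37 = 505 twists/m

505 twists/m


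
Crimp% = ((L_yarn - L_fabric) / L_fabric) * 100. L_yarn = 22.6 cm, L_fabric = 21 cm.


Formula: Crimp% = ((L_yarn - L_fabric) / L_fabric) * 100
Step 1: Extension = 22.6 - 21 = 1.6 cm
Step 2: Crimp% = (1.6 / 21) * 100
Step 3: Crimp% = 0.07619 * 100 = 7.619% ≈ 7.6%

7.6%


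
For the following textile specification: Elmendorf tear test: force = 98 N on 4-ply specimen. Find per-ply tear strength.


Formula: Per-ply strength = Total force / Number of plies
Per-ply = 98 N / 4
Per-ply = 24.5 N

24.5 N


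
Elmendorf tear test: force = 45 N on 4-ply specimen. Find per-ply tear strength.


Formula: Per-ply strength = Total force / Number of plies
Per-ply = 45 N / 4
Per-ply = 11.25 N

11.25 N


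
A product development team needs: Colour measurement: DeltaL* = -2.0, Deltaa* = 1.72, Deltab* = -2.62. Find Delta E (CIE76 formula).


Formula: Delta E = sqrt(dL*^2 + da*^2 + db*^2)
Step 1: dL*^2 = (-2.0)^2 = 4.0
Step 2: da*^2 = 1.72^2 = 2.9584
Step 3: db*^2 = (-2.62)^2 = 6.8644
Step 4: Sum = 4.0 + 2.9584 + 6.8644 = 13.8228
Step 5: Delta E = sqrt(13.8228) = 3.72

3.72 Delta E


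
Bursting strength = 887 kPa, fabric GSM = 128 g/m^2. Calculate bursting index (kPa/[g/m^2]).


Formula: Bursting Index = Bursting Strength / Fabric GSM
BI = 887 kPa / 128 g/m^2
BI = 6.930 kPa/(g/m^2)

6.930 kPa/(g/m^2)


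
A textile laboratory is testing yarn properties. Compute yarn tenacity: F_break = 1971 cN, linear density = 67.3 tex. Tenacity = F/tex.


Formula: Tenacity = Breaking force / Linear density
Tenacity = 1971 cN / 67.3 tex
Tenacity = 29.29 cN/tex

29.29 cN/tex


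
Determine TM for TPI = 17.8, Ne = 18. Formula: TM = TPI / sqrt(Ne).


Formula: TM = TPI / sqrt(Ne)
Step 1: sqrt(Ne) = sqrt(18) = 4.2426
Step 2: TM = 17.8 / 4.2426 = 4.20

4.20 TM


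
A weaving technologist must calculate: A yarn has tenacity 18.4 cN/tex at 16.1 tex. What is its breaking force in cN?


Formula: Breaking force = Tenacity * Linear density
F = 18.4 cN/tex * 16.1 tex
F = 296.24 cN

296.24 cN


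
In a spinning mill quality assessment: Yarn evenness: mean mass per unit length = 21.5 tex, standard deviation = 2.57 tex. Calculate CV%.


Formula: CV% = (standard deviation / mean) * 100
Step 1: Ratio = 2.57 / 21.5 = 0.119535
Step 2: CV% = 0.119535 * 100 = 11.9535% ≈ 12.0%

12.0%


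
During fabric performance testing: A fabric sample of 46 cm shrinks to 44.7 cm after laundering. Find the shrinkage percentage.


Formula: Shrinkage% = ((L_before - L_after) / L_before) * 100
Step 1: Shrinkage = 46 - 44.7 = 1.3 cm
Step 2: Shrinkage% = (1.3 / 46) * 100
Step 3: Shrinkage% = 0.028261 * 100 = 2.8261% ≈ 2.8%

2.8%


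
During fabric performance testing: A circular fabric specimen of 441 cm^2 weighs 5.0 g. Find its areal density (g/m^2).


Formula: GSM = mass_g / area_m2
Step 1: Convert area: 441 cm^2 = 441 / 10000 = 0.0441 m^2
Step 2: GSM = 5.0 g / 0.0441 m^2 = 113.4 g/m^2

113.4 g/m^2


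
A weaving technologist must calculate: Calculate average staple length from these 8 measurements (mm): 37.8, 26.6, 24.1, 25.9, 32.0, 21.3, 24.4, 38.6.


Formula: Mean = sum of lengths / count
Sum = 37.8 + 26.6 + 24.1 + 25.9 + 32.0 + 21.3 + 24.4 + 38.6
Sum = 230.7 mm
Mean = 230.7 / 8 = 28.84 mm

28.84 mm


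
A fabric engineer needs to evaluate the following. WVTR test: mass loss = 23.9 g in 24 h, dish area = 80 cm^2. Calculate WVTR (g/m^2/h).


Formula: WVTR = mass_loss / (area * time)
Step 1: Convert area: 80 cm^2 = 0.008 m^2
Step 2: WVTR = 23.9 g / (0.008 m^2 * 24 h)
Step 3: WVTR = 23.9 / 0.192 = 124.5 g/m^2/h

124.5 g/m^2/h


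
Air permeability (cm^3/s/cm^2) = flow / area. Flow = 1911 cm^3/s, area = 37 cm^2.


Formula: Air Permeability = Airflow / Test Area
AP = 1911 cm^3/s / 37 cm^2
AP = 51.6 cm^3/s/cm^2

51.6 cm^3/s/cm^2


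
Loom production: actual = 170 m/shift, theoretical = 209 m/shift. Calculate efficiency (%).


Formula: Efficiency% = (Actual output / Theoretical output) * 100
Efficiency% = (170 / 209) * 100
Efficiency% = 0.813397 * 100 = 81.3397% ≈ 81.3%

81.3%


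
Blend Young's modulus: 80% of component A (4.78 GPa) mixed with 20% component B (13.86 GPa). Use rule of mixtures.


Formula: Blend property = (fraction_A * property_A) + (fraction_B * property_B)
Step 1: Contribution A = 80/100 * 4.78 GPa = 3.824 GPa
Step 2: Contribution B = 20/100 * 13.86 GPa = 2.772 GPa
Step 3: Blend Young's modulus = 3.824 + 2.772 = 6.596 GPa

6.596 GPa


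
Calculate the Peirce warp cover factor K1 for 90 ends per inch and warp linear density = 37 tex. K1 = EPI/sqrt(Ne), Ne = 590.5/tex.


Formula: K1 = EPI / sqrt(Ne), with Ne = 590.5 / tex_warp
Step 1: Ne = 590.5 / 37 = 15.959
Step 2: sqrt(Ne) = sqrt(15.959) = 3.9949
Step 3: K1 = 90 / 3.9949 = 22.5

22.5


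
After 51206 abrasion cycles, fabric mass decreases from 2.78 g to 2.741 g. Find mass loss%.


Formula: Mass loss% = ((m_before - m_after) / m_before) * 100
Step 1: Mass loss = 2.78 - 2.741 = 0.039 g
Step 2: Ratio = 0.039 / 2.78 = 0.0140288
Step 3: Mass loss% = 0.0140288 * 100 = 1.40288% ≈ 1.40%

1.40%


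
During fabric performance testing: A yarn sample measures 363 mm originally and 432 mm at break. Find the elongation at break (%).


Formula: Elongation (%) = ((L_break - L0) / L0) * 100
Step 1: Extension = 432 - 363 = 69 mm
Step 2: Elongation = (69 / 363) * 100
Step 3: Elongation = 0.190083 * 100 = 19.0083% ≈ 19.0%

19.0%


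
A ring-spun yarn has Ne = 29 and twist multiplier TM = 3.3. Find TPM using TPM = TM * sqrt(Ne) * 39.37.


Formula: TPM = TM * sqrt(Ne) * 39.37
Step 1: sqrt(Ne) = sqrt(29) = 5.3852
Step 2: TM * sqrt(Ne) = 3.3 * 5.3852 = 17.7712
Step 3: TPM = 17.7712 * 39.37 = 700 twists/m

700 twists/m


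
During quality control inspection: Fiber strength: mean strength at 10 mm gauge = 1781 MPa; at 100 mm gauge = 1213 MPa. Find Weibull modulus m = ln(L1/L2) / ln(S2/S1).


Formula: m = ln(L1/L2) / ln(S2/S1)
Step 1: ln(L1/L2) = ln(10/100) = -2.30259
Step 2: S2/S1 = 1213/1781 = 0.68108
Step 3: ln(S2/S1) = ln(0.68108) = -0.38408
Step 4: m = -2.30259 / -0.38408 = 6.00

6.00 (Weibull m)


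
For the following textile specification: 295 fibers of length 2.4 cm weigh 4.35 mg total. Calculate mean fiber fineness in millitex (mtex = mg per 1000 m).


Formula: fineness (mtex) = mass (mg) / total length (km) = (mass_mg / total_length_m) * 1000
Step 1: Convert fiber length: 2.4 cm = 0.024 m
Step 2: Total fiber length = 295 * 0.024 = 7.08 m
Step 3: Linear density = 4.35 mg / 7.08 m = 0.6144 mg/m
Step 4: fineness = 0.6144 * 1000 = 614.4 mtex

614.4 mtex


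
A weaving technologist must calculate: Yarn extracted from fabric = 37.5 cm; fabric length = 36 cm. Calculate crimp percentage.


Formula: Crimp% = ((L_yarn - L_fabric) / L_fabric) * 100
Step 1: Extension = 37.5 - 36 = 1.5 cm
Step 2: Crimp% = (1.5 / 36) * 100
Step 3: Crimp% = 0.041667 * 100 = 4.1667% ≈ 4.2%

4.2%


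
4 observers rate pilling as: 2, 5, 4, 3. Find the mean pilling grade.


Formula: Mean = sum / count
Sum = 2 + 5 + 4 + 3 = 14
Mean = 14 / 4 = 3.5

3.5


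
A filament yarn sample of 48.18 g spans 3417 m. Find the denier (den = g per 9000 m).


Formula: den = (mass_g / length_m) * 9000
Substituting: den = (48.18 / 3417) * 9000
Intermediate: 48.18 / 3417 = 0.01410009 g/m
den = 0.01410009 * 9000 = 126.9 denier

126.9 denier


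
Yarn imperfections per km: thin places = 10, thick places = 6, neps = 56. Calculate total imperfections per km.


Formula: Total = thin places + thick places + neps
Total = 10 + 6 + 56
Total = 72 imperfections/km

72 imperfections/km


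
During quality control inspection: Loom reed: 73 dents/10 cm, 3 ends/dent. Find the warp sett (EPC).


Formula: EPC = (dents per 10 cm * ends per dent) / 10
Step 1: Total ends per 10 cm = 73 * 3 = 219
Step 2: EPC = 219 / 10 = 21.9 ends/cm

21.9 ends/cm


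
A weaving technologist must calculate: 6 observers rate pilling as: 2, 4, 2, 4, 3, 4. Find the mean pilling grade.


Formula: Mean = sum / count
Sum = 2 + 4 + 2 + 4 + 3 + 4 = 19
Mean = 19 / 6 = 3.2

3.2


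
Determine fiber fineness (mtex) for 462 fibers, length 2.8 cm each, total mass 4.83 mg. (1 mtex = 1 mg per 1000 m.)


Formula: fineness (mtex) = mass (mg) / total length (km) = (mass_mg / total_length_m) * 1000
Step 1: Convert fiber length: 2.8 cm = 0.028 m
Step 2: Total fiber length = 462 * 0.028 = 12.936 m
Step 3: Linear density = 4.83 mg / 12.936 m = 0.3734 mg/m
Step 4: fineness = 0.3734 * 1000 = 373.4 mtex

373.4 mtex


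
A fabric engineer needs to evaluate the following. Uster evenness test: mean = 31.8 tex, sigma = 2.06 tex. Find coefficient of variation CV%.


Formula: CV% = (standard deviation / mean) * 100
Step 1: Ratio = 2.06 / 31.8 = 0.06478
Step 2: CV% = 0.06478 * 100 = 6.478% ≈ 6.5%

6.5%


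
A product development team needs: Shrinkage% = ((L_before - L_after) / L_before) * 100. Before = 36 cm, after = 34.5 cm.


Formula: Shrinkage% = ((L_before - L_after) / L_before) * 100
Step 1: Shrinkage = 36 - 34.5 = 1.5 cm
Step 2: Shrinkage% = (1.5 / 36) * 100
Step 3: Shrinkage% = 0.041667 * 100 = 4.1667% ≈ 4.2%

4.2%


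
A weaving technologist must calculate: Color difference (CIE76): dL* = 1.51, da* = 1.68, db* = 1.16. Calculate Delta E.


Formula: Delta E = sqrt(dL*^2 + da*^2 + db*^2)
Step 1: dL*^2 = 1.51^2 = 2.2801
Step 2: da*^2 = 1.68^2 = 2.8224
Step 3: db*^2 = 1.16^2 = 1.3456
Step 4: Sum = 2.2801 + 2.8224 + 1.3456 = 6.4481
Step 5: Delta E = sqrt(6.4481) = 2.54

2.54 Delta E


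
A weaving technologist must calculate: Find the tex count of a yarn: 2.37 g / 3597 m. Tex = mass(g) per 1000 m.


Formula: Tex = (mass_g / length_m) * 1000
Substituting: Tex = (2.37 / 3597) * 1000
Intermediate: 2.37 / 3597 = 0.00065888 g/m
Tex = 0.00065888 * 1000 = 0.66 tex

0.66 tex


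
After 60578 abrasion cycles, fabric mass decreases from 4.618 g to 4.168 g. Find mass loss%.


Formula: Mass loss% = ((m_before - m_after) / m_before) * 100
Step 1: Mass loss = 4.618 - 4.168 = 0.45 g
Step 2: Ratio = 0.45 / 4.618 = 0.0974448
Step 3: Mass loss% = 0.0974448 * 100 = 9.74448% ≈ 9.74%

9.74%


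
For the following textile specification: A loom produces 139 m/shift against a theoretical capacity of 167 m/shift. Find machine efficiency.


Formula: Efficiency% = (Actual output / Theoretical output) * 100
Efficiency% = (139 / 167) * 100
Efficiency% = 0.832335 * 100 = 83.2335% ≈ 83.2%

83.2%


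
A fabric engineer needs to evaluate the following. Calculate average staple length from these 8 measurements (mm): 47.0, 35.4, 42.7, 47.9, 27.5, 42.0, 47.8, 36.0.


Formula: Mean = sum of lengths / count
Sum = 47.0 + 35.4 + 42.7 + 47.9 + 27.5 + 42.0 + 47.8 + 36.0
Sum = 326.3 mm
Mean = 326.3 / 8 = 40.79 mm

40.79 mm


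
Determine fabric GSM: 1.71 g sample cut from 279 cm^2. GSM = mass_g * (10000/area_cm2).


Formula: GSM = mass_g / area_m2
Step 1: Convert area: 279 cm^2 = 279 / 10000 = 0.0279 m^2
Step 2: GSM = 1.71 g / 0.0279 m^2 = 61.3 g/m^2

61.3 g/m^2


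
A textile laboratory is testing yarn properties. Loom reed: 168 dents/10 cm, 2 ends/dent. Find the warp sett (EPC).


Formula: EPC = (dents per 10 cm * ends per dent) / 10
Step 1: Total ends per 10 cm = 168 * 2 = 336
Step 2: EPC = 336 / 10 = 33.6 ends/cm

33.6 ends/cm


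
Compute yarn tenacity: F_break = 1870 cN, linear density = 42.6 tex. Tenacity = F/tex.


Formula: Tenacity = Breaking force / Linear density
Tenacity = 1870 cN / 42.6 tex
Tenacity = 43.90 cN/tex

43.90 cN/tex


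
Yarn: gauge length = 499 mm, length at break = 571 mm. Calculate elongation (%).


Formula: Elongation (%) = ((L_break - L0) / L0) * 100
Step 1: Extension = 571 - 499 = 72 mm
Step 2: Elongation = (72 / 499) * 100
Step 3: Elongation = 0.144289 * 100 = 14.4289% ≈ 14.4%

14.4%


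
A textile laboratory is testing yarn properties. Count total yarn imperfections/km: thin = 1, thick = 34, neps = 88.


Formula: Total = thin places + thick places + neps
Total = 1 + 34 + 88
Total = 123 imperfections/km

123 imperfections/km


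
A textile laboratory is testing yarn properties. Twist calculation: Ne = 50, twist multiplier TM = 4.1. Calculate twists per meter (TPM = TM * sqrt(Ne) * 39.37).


Formula: TPM = TM * sqrt(Ne) * 39.37
Step 1: sqrt(Ne) = sqrt(50) = 7.0711
Step 2: TM * sqrt(Ne) = 4.1 * 7.0711 = 28.9915
Step 3: TPM = 28.9915 * 39.37 = 1141 twists/m

1141 twists/m


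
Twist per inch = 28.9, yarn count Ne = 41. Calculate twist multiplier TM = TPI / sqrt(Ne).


Formula: TM = TPI / sqrt(Ne)
Step 1: sqrt(Ne) = sqrt(41) = 6.4031
Step 2: TM = 28.9 / 6.4031 = 4.51

4.51 TM


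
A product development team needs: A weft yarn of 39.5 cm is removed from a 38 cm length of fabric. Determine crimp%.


Formula: Crimp% = ((L_yarn - L_fabric) / L_fabric) * 100
Step 1: Extension = 39.5 - 38 = 1.5 cm
Step 2: Crimp% = (1.5 / 38) * 100
Step 3: Crimp% = 0.039474 * 100 = 3.9474% ≈ 3.9%

3.9%


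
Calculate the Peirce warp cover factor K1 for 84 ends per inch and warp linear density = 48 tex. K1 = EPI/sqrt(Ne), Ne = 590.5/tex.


Formula: K1 = EPI / sqrt(Ne), with Ne = 590.5 / tex_warp
Step 1: Ne = 590.5 / 48 = 12.302
Step 2: sqrt(Ne) = sqrt(12.302) = 3.5074
Step 3: K1 = 84 / 3.5074 = 23.9

23.9
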